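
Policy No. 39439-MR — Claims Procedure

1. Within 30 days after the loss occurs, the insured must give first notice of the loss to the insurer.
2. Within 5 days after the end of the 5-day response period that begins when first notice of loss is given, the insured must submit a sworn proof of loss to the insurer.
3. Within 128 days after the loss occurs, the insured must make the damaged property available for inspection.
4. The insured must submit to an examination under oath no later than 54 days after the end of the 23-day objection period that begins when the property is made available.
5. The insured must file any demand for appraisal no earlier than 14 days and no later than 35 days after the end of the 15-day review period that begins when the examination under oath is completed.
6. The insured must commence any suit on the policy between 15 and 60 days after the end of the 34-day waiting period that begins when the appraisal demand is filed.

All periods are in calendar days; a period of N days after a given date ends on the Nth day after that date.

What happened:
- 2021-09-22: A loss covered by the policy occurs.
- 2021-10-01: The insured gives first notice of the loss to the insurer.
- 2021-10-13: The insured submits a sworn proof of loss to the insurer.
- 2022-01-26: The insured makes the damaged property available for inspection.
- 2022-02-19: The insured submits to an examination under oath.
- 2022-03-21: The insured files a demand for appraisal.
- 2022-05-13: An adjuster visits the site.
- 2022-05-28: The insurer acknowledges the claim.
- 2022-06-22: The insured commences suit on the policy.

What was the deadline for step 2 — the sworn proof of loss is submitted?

First notice of loss is given on 2021-10-01; the 5-day response period therefore ends 2021-10-06, and step 2 runs from that date. 5 days after 2021-10-06 is 2021-10-11.

2021-10-11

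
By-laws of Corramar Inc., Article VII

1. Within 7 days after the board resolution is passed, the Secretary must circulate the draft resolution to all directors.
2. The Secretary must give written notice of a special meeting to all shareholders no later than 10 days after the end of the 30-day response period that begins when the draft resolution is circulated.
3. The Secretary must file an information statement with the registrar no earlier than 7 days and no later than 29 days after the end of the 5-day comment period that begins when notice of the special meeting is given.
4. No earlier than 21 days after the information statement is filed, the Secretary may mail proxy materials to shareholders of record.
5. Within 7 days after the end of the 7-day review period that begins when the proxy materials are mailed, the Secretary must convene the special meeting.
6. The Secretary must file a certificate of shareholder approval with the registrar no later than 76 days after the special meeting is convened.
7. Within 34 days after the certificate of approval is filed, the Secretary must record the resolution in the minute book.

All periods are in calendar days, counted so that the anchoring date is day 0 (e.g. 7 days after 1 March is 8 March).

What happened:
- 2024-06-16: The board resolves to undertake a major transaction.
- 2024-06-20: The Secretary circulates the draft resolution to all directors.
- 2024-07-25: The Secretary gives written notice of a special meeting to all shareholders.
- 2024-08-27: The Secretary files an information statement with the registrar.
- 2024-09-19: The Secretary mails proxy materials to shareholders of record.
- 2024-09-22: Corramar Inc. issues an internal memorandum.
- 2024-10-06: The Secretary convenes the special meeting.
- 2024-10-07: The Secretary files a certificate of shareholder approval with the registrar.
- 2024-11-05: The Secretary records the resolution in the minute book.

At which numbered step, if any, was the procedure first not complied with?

Step 5

Step 1: 7 days after 2024-06-16 (when the board resolution is passed) is 2024-06-23; completed 2024-06-20, before the deadline.
Step 2: 10 days after 2024-07-20 (end of the 30-day response period, which began when the draft resolution is circulated on 2024-06-20) is 2024-07-30; completed 2024-07-25, before the deadline.
Step 3: the window is 7–29 days after 2024-07-30 (end of the 5-day comment period, which began when notice of the special meeting is given on 2024-07-25), so 2024-08-06 through 2024-08-28; done 2024-08-27 — within the window.
Step 4: the earliest permitted date is 21 days after 2024-08-27 (when the information statement is filed), i.e. 2024-09-17; done 2024-09-19 — permitted.
Step 5: 7 days after 2024-09-26 (end of the 7-day review period, which began when the proxy materials are mailed on 2024-09-19) is 2024-10-03; 2024-10-06 misses that deadline by 3 days.
The procedure was therefore not followed at step 5.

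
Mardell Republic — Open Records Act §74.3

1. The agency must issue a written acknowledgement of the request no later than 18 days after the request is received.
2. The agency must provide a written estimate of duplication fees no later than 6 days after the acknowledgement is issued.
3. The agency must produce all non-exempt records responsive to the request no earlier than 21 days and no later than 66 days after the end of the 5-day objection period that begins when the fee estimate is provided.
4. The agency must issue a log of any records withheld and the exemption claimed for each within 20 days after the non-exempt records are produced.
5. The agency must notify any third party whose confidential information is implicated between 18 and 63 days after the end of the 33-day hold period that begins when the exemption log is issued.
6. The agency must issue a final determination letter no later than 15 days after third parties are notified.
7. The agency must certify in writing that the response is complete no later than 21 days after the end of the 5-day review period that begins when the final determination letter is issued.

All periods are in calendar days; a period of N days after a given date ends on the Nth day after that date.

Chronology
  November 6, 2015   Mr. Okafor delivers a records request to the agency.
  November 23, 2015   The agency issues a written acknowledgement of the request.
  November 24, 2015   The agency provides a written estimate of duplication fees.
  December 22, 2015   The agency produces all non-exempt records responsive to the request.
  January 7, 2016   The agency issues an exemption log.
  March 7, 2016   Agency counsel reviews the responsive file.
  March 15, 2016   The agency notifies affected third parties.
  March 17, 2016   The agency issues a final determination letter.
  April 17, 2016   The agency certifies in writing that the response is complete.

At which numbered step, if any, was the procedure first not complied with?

Step 7

(1) due by November 6, 2015 + 18 days = November 24, 2015; November 23, 2015 is within that limit.
(2) due by November 23, 2015 + 6 days = November 29, 2015; completed November 24, 2015, before the deadline.
(3) the permitted window runs from November 29, 2015 + 21 = December 20, 2015 to November 29, 2015 + 66 = February 3, 2016; done December 22, 2015, which is between those dates.
(4) due by December 22, 2015 + 20 days = January 11, 2016; done January 7, 2016 — timely.
(5) the permitted window runs from February 9, 2016 + 18 = February 27, 2016 to February 9, 2016 + 63 = April 12, 2016; done March 15, 2016 — within the window.
(6) due by March 15, 2016 + 15 days = March 30, 2016; completed March 17, 2016, before the deadline.
(7) due by March 22, 2016 + 21 days = April 12, 2016; April 17, 2016 misses that deadline by 5 days.
Later steps need not be reached.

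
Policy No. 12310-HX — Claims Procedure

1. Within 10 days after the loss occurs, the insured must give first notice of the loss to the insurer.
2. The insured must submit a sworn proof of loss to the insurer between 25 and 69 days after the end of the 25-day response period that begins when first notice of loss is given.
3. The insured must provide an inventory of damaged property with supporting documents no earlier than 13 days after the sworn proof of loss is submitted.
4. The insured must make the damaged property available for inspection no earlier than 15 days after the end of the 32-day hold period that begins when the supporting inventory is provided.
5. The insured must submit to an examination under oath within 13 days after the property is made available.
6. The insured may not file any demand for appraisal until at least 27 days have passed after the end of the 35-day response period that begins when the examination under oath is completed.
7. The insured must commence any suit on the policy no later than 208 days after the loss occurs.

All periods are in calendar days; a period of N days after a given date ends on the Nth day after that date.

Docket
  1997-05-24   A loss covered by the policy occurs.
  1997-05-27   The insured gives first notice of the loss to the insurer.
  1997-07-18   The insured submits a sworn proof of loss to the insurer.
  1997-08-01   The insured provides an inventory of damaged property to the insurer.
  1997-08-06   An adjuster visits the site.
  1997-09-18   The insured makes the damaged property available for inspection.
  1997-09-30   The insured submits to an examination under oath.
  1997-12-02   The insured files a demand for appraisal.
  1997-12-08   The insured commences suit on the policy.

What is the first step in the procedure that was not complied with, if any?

None — every step was satisfied

Step 1 — counting 10 days from 1997-05-24 (when the loss occurs) gives a deadline of 1997-06-03; 1997-05-27 is within that limit.
Step 2 — 25 and 69 days from 1997-06-21 (end of the 25-day response period, which began when first notice of loss is given on 1997-05-27) are 1997-07-16 and 1997-08-29 respectively; done 1997-07-18, which is between those dates.
Step 3 — must wait 13 days from 1997-07-18 (when the sworn proof of loss is submitted), so not before 1997-07-31; done 1997-08-01, after the minimum wait.
Step 4 — must wait 15 days from 1997-09-02 (end of the 32-day hold period, which began when the supporting inventory is provided on 1997-08-01), so not before 1997-09-17; done 1997-09-18 — permitted.
Step 5 — counting 13 days from 1997-09-18 (when the property is made available) gives a deadline of 1997-10-01; completed 1997-09-30, before the deadline.
Step 6 — must wait 27 days from 1997-11-04 (end of the 35-day response period, which began when the examination under oath is completed on 1997-09-30), so not before 1997-12-01; done 1997-12-02, after the minimum wait.
Step 7 — counting 208 days from 1997-05-24 (when the loss occurs) gives a deadline of 1997-12-18; 1997-12-08 is within that limit.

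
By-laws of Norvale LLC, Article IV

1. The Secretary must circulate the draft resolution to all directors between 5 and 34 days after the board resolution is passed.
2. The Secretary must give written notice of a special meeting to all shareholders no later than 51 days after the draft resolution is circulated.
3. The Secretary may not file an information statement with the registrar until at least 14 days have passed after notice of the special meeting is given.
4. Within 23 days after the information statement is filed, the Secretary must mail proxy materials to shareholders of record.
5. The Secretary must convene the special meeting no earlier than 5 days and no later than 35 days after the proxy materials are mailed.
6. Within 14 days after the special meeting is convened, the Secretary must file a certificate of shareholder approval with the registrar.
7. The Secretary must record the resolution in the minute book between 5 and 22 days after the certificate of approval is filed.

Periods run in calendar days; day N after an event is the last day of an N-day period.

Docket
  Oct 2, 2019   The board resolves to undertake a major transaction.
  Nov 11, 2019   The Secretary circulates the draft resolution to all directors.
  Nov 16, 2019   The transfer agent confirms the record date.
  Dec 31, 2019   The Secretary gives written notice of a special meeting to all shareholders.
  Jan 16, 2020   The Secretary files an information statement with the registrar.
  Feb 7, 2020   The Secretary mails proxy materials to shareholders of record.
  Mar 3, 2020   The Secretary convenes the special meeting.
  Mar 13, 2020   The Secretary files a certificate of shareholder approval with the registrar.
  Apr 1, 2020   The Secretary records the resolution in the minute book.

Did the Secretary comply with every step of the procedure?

No

(1) the permitted window runs from Oct 2, 2019 + 5 = Oct 7, 2019 to Oct 2, 2019 + 34 = Nov 5, 2019; Nov 11, 2019 is 6 days past the end of the window.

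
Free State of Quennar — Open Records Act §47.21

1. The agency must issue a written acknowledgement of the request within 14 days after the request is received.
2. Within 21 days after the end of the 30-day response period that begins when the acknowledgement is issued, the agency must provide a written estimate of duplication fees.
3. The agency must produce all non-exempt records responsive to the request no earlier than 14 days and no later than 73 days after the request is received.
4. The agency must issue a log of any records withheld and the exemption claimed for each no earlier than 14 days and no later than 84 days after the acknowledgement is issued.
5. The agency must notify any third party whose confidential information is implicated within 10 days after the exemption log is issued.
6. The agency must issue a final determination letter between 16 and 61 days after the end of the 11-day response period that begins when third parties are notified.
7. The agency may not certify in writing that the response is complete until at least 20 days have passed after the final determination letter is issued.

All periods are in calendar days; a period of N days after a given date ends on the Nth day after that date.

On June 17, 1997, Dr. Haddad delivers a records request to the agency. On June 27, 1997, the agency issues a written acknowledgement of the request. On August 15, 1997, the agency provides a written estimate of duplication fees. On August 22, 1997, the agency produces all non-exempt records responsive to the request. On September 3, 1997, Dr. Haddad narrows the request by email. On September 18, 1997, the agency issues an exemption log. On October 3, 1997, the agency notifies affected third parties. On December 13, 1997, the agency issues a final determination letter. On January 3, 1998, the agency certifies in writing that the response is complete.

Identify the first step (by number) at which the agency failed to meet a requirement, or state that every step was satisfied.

Step 1 — counting 14 days from June 17, 1997 (when the request is received) gives a deadline of July 1, 1997; completed June 27, 1997, before the deadline.
Step 2 — counting 21 days from July 27, 1997 (end of the 30-day response period, which began when the acknowledgement is issued on June 27, 1997) gives a deadline of August 17, 1997; completed August 15, 1997, before the deadline.
Step 3 — 14 and 73 days from June 17, 1997 (when the request is received) are July 1, 1997 and August 29, 1997 respectively; done August 22, 1997, which is between those dates.
Step 4 — 14 and 84 days from June 27, 1997 (when the acknowledgement is issued) are July 11, 1997 and September 19, 1997 respectively; done September 18, 1997 — within the window.
Step 5 — counting 10 days from September 18, 1997 (when the exemption log is issued) gives a deadline of September 28, 1997; October 3, 1997 misses that deadline by 5 days.
The analysis stops there.

Step 5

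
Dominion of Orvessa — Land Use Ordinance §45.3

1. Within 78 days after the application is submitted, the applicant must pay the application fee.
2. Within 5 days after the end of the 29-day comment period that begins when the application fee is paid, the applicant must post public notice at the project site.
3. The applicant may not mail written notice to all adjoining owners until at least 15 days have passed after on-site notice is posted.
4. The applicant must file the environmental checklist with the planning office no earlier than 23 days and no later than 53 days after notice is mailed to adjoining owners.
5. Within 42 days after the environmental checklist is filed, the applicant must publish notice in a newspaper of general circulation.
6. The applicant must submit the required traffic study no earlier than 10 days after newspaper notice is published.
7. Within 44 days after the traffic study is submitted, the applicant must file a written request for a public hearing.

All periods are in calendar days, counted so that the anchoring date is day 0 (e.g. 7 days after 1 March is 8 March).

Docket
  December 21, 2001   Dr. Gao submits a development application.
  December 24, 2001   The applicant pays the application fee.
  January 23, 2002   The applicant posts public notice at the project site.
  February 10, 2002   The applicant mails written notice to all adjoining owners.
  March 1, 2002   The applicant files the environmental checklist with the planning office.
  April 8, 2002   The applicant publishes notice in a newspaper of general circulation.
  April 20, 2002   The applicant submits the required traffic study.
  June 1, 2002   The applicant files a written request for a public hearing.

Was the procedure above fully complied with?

No

Step 1: 78 days after December 21, 2001 (when the application is submitted) is March 9, 2002; completed December 24, 2001, before the deadline.
Step 2: 5 days after January 22, 2002 (end of the 29-day comment period, which began when the application fee is paid on December 24, 2001) is January 27, 2002; completed January 23, 2002, before the deadline.
Step 3: the earliest permitted date is 15 days after January 23, 2002 (when on-site notice is posted), i.e. February 7, 2002; done February 10, 2002, after the minimum wait.
Step 4: the window is 23–53 days after February 10, 2002 (when notice is mailed to adjoining owners), so March 5, 2002 through April 4, 2002; done March 1, 2002 — 4 days before the window opened.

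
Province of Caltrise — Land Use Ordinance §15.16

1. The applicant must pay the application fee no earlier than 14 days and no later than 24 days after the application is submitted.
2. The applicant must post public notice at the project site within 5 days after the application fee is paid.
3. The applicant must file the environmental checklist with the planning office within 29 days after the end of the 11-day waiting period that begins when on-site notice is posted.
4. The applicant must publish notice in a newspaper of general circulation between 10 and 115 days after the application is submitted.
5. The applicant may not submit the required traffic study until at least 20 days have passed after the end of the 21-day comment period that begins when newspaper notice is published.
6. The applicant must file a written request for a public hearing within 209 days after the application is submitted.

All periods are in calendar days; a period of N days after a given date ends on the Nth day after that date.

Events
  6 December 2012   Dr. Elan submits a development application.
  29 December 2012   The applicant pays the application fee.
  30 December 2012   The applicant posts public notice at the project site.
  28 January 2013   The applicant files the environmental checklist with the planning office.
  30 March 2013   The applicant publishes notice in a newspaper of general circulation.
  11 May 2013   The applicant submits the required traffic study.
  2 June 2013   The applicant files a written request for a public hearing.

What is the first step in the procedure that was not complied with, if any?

None — every step was satisfied

Step 1: the window is 14–24 days after 6 December 2012 (when the application is submitted), so 20 December 2012 through 30 December 2012; done 29 December 2012 — within the window.
Step 2: 5 days after 29 December 2012 (when the application fee is paid) is 3 January 2013; 30 December 2012 is within that limit.
Step 3: 29 days after 10 January 2013 (end of the 11-day waiting period, which began when on-site notice is posted on 30 December 2012) is 8 February 2013; done 28 January 2013 — timely.
Step 4: the window is 10–115 days after 6 December 2012 (when the application is submitted), so 16 December 2012 through 31 March 2013; done 30 March 2013 — within the window.
Step 5: the earliest permitted date is 20 days after 20 April 2013 (end of the 21-day comment period, which began when newspaper notice is published on 30 March 2013), i.e. 10 May 2013; done 11 May 2013, after the minimum wait.
Step 6: 209 days after 6 December 2012 (when the application is submitted) is 3 July 2013; done 2 June 2013 — timely.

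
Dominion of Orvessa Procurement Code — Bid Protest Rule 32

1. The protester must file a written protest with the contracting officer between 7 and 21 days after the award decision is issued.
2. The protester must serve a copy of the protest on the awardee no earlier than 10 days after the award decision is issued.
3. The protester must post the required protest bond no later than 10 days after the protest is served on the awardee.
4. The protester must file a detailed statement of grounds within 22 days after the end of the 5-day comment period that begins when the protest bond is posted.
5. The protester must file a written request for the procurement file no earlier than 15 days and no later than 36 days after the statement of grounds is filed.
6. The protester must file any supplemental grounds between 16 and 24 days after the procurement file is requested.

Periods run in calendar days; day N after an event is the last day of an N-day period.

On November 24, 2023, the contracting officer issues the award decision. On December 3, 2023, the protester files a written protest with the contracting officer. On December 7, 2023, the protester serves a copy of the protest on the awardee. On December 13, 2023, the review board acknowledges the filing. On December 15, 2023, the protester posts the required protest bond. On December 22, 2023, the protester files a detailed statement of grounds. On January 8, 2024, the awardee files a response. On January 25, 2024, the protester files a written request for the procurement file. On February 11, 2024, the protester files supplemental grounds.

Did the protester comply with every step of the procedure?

Step 1: the window is 7–21 days after November 24, 2023 (when the award decision is issued), so December 1, 2023 through December 15, 2023; December 3, 2023 falls inside that range.
Step 2: the earliest permitted date is 10 days after November 24, 2023 (when the award decision is issued), i.e. December 4, 2023; December 7, 2023 is on or after that date.
Step 3: 10 days after December 7, 2023 (when the protest is served on the awardee) is December 17, 2023; December 15, 2023 is within that limit.
Step 4: 22 days after December 20, 2023 (end of the 5-day comment period, which began when the protest bond is posted on December 15, 2023) is January 11, 2024; December 22, 2023 is within that limit.
Step 5: the window is 15–36 days after December 22, 2023 (when the statement of grounds is filed), so January 6, 2024 through January 27, 2024; done January 25, 2024, which is between those dates.
Step 6: the window is 16–24 days after January 25, 2024 (when the procurement file is requested), so February 10, 2024 through February 18, 2024; done February 11, 2024, which is between those dates.

Yes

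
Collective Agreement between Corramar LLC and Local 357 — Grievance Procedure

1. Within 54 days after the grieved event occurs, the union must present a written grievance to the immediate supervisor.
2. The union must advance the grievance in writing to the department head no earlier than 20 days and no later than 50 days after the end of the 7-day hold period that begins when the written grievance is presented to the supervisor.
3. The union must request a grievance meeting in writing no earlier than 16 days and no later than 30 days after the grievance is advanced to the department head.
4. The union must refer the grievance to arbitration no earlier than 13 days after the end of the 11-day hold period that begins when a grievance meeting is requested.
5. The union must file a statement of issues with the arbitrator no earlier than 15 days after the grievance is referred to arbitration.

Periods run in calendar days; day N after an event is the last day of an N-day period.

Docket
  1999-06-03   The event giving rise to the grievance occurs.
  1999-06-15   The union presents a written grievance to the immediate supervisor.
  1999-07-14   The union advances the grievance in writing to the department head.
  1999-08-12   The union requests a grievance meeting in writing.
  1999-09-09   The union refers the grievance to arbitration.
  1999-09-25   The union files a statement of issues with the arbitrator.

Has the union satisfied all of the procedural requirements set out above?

Yes

Step 1 — counting 54 days from 1999-06-03 (when the grieved event occurs) gives a deadline of 1999-07-27; completed 1999-06-15, before the deadline.
Step 2 — 20 and 50 days from 1999-06-22 (end of the 7-day hold period, which began when the written grievance is presented to the supervisor on 1999-06-15) are 1999-07-12 and 1999-08-11 respectively; done 1999-07-14, which is between those dates.
Step 3 — 16 and 30 days from 1999-07-14 (when the grievance is advanced to the department head) are 1999-07-30 and 1999-08-13 respectively; 1999-08-12 falls inside that range.
Step 4 — must wait 13 days from 1999-08-23 (end of the 11-day hold period, which began when a grievance meeting is requested on 1999-08-12), so not before 1999-09-05; done 1999-09-09 — permitted.
Step 5 — must wait 15 days from 1999-09-09 (when the grievance is referred to arbitration), so not before 1999-09-24; done 1999-09-25 — permitted.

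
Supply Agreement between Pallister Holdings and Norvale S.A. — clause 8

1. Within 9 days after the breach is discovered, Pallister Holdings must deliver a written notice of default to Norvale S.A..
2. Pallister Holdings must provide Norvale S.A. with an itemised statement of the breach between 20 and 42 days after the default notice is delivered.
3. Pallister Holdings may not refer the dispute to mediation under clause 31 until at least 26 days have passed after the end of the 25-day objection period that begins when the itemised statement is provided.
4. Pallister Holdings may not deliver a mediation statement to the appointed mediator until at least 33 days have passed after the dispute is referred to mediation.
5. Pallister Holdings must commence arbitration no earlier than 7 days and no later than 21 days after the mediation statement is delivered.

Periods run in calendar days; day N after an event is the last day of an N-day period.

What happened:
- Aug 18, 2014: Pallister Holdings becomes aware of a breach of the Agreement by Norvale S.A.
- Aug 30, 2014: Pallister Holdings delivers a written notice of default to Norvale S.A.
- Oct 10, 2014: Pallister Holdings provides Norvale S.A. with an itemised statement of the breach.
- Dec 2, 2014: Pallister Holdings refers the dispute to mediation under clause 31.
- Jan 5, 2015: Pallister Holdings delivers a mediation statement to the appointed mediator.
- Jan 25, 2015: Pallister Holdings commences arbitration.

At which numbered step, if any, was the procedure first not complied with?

Step 1

Step 1 — counting 9 days from Aug 18, 2014 (when the breach is discovered) gives a deadline of Aug 27, 2014; done Aug 30, 2014 — 3 days late.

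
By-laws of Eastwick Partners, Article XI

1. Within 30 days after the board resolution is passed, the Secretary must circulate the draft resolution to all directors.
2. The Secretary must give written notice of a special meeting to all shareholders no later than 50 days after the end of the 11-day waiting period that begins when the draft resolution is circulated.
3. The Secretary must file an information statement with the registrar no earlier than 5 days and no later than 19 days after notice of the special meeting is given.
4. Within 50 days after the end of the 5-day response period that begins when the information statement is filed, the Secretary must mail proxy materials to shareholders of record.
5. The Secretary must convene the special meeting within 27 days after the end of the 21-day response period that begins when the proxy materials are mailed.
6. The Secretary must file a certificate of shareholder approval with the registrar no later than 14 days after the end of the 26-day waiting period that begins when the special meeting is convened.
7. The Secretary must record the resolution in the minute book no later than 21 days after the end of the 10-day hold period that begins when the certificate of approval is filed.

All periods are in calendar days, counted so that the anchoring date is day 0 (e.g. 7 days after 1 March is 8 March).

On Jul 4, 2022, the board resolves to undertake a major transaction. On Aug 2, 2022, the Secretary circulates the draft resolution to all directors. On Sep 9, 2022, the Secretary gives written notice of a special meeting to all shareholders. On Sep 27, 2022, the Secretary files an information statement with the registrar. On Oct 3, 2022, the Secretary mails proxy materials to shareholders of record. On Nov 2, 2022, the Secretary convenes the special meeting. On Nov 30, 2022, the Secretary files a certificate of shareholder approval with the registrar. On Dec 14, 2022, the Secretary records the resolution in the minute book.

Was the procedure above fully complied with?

Step 1: 30 days after Jul 4, 2022 (when the board resolution is passed) is Aug 3, 2022; Aug 2, 2022 is within that limit.
Step 2: 50 days after Aug 13, 2022 (end of the 11-day waiting period, which began when the draft resolution is circulated on Aug 2, 2022) is Oct 2, 2022; Sep 9, 2022 is within that limit.
Step 3: the window is 5–19 days after Sep 9, 2022 (when notice of the special meeting is given), so Sep 14, 2022 through Sep 28, 2022; Sep 27, 2022 falls inside that range.
Step 4: 50 days after Oct 2, 2022 (end of the 5-day response period, which began when the information statement is filed on Sep 27, 2022) is Nov 21, 2022; completed Oct 3, 2022, before the deadline.
Step 5: 27 days after Oct 24, 2022 (end of the 21-day response period, which began when the proxy materials are mailed on Oct 3, 2022) is Nov 20, 2022; completed Nov 2, 2022, before the deadline.
Step 6: 14 days after Nov 28, 2022 (end of the 26-day waiting period, which began when the special meeting is convened on Nov 2, 2022) is Dec 12, 2022; Nov 30, 2022 is within that limit.
Step 7: 21 days after Dec 10, 2022 (end of the 10-day hold period, which began when the certificate of approval is filed on Nov 30, 2022) is Dec 31, 2022; completed Dec 14, 2022, before the deadline.

Yes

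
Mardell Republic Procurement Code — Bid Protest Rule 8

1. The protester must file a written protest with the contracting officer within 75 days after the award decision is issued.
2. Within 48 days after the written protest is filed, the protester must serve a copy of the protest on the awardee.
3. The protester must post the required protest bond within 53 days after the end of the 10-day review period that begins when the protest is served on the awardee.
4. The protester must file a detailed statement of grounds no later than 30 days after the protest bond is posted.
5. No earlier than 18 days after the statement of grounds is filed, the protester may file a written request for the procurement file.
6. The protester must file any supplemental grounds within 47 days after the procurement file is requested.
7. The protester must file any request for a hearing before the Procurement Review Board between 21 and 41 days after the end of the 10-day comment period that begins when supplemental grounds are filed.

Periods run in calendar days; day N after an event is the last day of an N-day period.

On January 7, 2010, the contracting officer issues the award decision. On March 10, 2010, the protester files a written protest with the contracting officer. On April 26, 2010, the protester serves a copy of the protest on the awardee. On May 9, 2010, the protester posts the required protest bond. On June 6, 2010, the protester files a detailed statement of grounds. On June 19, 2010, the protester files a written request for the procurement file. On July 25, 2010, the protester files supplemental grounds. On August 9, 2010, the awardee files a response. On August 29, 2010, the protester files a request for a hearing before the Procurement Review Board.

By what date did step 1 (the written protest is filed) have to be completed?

March 23, 2010

Step 1 runs from January 7, 2010, when the award decision is issued. 75 days after January 7, 2010 is March 23, 2010.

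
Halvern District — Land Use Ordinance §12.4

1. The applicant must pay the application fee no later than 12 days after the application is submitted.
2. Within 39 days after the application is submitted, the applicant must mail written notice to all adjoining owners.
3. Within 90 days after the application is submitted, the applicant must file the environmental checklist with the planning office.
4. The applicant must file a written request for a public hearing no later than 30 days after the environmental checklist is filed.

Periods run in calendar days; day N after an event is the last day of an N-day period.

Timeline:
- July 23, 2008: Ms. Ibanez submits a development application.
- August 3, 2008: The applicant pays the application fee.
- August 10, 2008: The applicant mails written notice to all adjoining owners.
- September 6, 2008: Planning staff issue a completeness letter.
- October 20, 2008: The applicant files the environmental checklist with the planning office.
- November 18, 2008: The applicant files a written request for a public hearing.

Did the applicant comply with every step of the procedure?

Yes

Step 1: 12 days after July 23, 2008 (when the application is submitted) is August 4, 2008; done August 3, 2008 — timely.
Step 2: 39 days after July 23, 2008 (when the application is submitted) is August 31, 2008; done August 10, 2008 — timely.
Step 3: 90 days after July 23, 2008 (when the application is submitted) is October 21, 2008; completed October 20, 2008, before the deadline.
Step 4: 30 days after October 20, 2008 (when the environmental checklist is filed) is November 19, 2008; November 18, 2008 is within that limit.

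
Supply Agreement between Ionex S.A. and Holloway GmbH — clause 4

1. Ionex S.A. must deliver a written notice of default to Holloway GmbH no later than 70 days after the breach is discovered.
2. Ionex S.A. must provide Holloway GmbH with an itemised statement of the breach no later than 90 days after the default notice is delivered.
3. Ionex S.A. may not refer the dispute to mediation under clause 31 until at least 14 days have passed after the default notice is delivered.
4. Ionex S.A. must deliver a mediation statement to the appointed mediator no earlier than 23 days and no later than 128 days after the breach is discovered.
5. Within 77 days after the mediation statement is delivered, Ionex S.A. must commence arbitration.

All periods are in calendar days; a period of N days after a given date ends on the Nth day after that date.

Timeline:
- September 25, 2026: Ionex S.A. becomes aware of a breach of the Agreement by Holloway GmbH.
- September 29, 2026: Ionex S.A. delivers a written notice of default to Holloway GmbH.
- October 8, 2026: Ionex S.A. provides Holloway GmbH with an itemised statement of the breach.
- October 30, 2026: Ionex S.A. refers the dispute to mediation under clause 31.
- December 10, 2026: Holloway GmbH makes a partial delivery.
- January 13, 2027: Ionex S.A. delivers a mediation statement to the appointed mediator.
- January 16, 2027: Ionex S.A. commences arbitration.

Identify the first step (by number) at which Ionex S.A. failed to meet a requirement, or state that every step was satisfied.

Step 1 — counting 70 days from September 25, 2026 (when the breach is discovered) gives a deadline of December 4, 2026; done September 29, 2026 — timely.
Step 2 — counting 90 days from September 29, 2026 (when the default notice is delivered) gives a deadline of December 28, 2026; done October 8, 2026 — timely.
Step 3 — must wait 14 days from September 29, 2026 (when the default notice is delivered), so not before October 13, 2026; October 30, 2026 is on or after that date.
Step 4 — 23 and 128 days from September 25, 2026 (when the breach is discovered) are October 18, 2026 and January 31, 2027 respectively; January 13, 2027 falls inside that range.
Step 5 — counting 77 days from January 13, 2027 (when the mediation statement is delivered) gives a deadline of March 31, 2027; done January 16, 2027 — timely.

None — every step was satisfied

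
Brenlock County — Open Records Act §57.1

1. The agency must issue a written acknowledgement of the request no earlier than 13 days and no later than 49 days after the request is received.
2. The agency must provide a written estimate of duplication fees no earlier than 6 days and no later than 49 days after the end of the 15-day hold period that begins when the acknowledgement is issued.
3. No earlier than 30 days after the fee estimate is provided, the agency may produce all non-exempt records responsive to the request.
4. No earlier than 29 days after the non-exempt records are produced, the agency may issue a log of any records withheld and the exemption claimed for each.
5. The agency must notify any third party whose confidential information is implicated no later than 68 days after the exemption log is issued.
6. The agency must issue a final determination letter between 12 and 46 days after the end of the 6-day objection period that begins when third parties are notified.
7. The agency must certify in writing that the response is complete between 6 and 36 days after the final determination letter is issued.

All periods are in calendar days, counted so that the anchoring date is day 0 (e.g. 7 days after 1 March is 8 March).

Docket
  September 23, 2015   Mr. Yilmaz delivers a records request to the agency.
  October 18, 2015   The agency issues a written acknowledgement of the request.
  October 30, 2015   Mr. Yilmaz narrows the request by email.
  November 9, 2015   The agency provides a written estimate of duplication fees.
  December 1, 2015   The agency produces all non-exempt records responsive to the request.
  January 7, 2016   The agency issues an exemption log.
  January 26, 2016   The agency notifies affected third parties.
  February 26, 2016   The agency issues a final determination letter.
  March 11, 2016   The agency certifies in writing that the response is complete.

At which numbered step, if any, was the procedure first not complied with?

Step 3

Step 1: the window is 13–49 days after September 23, 2015 (when the request is received), so October 6, 2015 through November 11, 2015; October 18, 2015 falls inside that range.
Step 2: the window is 6–49 days after November 2, 2015 (end of the 15-day hold period, which began when the acknowledgement is issued on October 18, 2015), so November 8, 2015 through December 21, 2015; done November 9, 2015 — within the window.
Step 3: the earliest permitted date is 30 days after November 9, 2015 (when the fee estimate is provided), i.e. December 9, 2015; done December 1, 2015 — 8 days too early.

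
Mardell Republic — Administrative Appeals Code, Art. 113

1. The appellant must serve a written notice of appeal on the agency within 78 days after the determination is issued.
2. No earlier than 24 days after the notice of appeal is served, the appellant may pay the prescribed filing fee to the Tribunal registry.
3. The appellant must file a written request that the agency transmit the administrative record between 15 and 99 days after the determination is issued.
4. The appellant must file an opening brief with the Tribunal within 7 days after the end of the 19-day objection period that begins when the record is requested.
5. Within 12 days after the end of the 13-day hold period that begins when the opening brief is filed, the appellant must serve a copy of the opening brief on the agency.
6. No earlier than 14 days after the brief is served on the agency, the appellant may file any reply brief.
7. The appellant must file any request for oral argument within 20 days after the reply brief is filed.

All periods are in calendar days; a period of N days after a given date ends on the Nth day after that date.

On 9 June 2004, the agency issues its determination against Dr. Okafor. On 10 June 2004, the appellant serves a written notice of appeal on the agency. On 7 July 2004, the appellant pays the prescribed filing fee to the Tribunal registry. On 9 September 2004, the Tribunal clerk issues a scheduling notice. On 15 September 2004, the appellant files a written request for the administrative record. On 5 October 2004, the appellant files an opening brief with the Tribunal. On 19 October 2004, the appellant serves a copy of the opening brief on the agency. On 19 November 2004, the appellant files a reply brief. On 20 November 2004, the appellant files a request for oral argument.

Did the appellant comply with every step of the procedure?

Yes

Step 1 — counting 78 days from 9 June 2004 (when the determination is issued) gives a deadline of 26 August 2004; 10 June 2004 is within that limit.
Step 2 — must wait 24 days from 10 June 2004 (when the notice of appeal is served), so not before 4 July 2004; 7 July 2004 is on or after that date.
Step 3 — 15 and 99 days from 9 June 2004 (when the determination is issued) are 24 June 2004 and 16 September 2004 respectively; done 15 September 2004, which is between those dates.
Step 4 — counting 7 days from 4 October 2004 (end of the 19-day objection period, which began when the record is requested on 15 September 2004) gives a deadline of 11 October 2004; 5 October 2004 is within that limit.
Step 5 — counting 12 days from 18 October 2004 (end of the 13-day hold period, which began when the opening brief is filed on 5 October 2004) gives a deadline of 30 October 2004; completed 19 October 2004, before the deadline.
Step 6 — must wait 14 days from 19 October 2004 (when the brief is served on the agency), so not before 2 November 2004; done 19 November 2004 — permitted.
Step 7 — counting 20 days from 19 November 2004 (when the reply brief is filed) gives a deadline of 9 December 2004; done 20 November 2004 — timely.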